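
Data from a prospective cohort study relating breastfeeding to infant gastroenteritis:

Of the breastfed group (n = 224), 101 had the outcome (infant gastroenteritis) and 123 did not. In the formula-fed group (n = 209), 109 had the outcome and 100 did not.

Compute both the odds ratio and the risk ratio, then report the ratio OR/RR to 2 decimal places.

0.87

From the description: a = 101, b = 123, c = 109, d = 100.
OR = (101·100)/(123·109) = 10100/13407 = 0.75334
Risk in exposed = 101/224 = 0.45089; risk in unexposed = 109/209 = 0.52153; RR = 0.86456
OR/RR = 0.75334 / 0.86456 = 0.87136
The outcome is not rare, so the OR lies further from 1 than the RR.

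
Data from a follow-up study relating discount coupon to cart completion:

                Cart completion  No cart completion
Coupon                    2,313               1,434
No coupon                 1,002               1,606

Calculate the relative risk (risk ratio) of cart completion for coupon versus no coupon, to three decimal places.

Cells: a = 2313, b = 1434, c = 1002, d = 1606.
Risk in exposed = 2313/3747 = 0.61729; risk in unexposed = 1002/2608 = 0.38420.
RR = 0.61729 / 0.38420 = 1.60669
The risk among the exposed is 1.61 times that among the unexposed.

1.607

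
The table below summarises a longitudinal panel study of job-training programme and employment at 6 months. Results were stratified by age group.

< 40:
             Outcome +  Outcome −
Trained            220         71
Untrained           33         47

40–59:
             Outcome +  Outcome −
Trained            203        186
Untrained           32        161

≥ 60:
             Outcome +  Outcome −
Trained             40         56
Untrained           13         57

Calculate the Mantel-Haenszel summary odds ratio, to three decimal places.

OR_MH = Σ(aᵢdᵢ/nᵢ) / Σ(bᵢcᵢ/nᵢ), where nᵢ is the stratum total.
Stratum 1 (< 40): n = 371; a·d/n = 220·47/371 = 27.8706; b·c/n = 71·33/371 = 6.3154
Stratum 2 (40–59): n = 582; a·d/n = 203·161/582 = 56.1564; b·c/n = 186·32/582 = 10.2268
Stratum 3 (≥ 60): n = 166; a·d/n = 40·57/166 = 13.7349; b·c/n = 56·13/166 = 4.3855
OR_MH = (27.8706 + 56.1564 + 13.7349) / (6.3154 + 10.2268 + 4.3855) = 97.7619 / 20.9277 = 4.67141

4.671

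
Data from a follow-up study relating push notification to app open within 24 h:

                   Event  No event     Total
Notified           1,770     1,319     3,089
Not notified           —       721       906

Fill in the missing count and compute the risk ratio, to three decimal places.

The missing cell is in the unexposed row: 906 − 721 = 185.
So a = 1770, b = 1319, c = 185, d = 721.
RR = [a/(a+b)] / [c/(c+d)] = (1770/3089) / (185/906) = 0.57300/0.20419 = 2.80616

2.806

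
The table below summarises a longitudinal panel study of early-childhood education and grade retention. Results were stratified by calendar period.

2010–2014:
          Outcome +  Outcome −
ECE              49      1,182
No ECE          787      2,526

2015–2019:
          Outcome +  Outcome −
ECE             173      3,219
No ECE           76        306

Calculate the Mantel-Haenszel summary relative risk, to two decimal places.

0.19

RR_MH = Σ(aᵢ·n₀ᵢ/nᵢ) / Σ(cᵢ·n₁ᵢ/nᵢ), with n₁ᵢ = aᵢ+bᵢ (exposed), n₀ᵢ = cᵢ+dᵢ (unexposed), nᵢ = n₁ᵢ+n₀ᵢ.
Stratum 1 (2010–2014): n₁ = 1231, n₀ = 3313, n = 4544; a·n₀/n = 49·3313/4544 = 35.7256; c·n₁/n = 787·1231/4544 = 213.2036
Stratum 2 (2015–2019): n₁ = 3392, n₀ = 382, n = 3774; a·n₀/n = 173·382/3774 = 17.5109; c·n₁/n = 76·3392/3774 = 68.3074
RR_MH = (35.7256 + 17.5109) / (213.2036 + 68.3074) = 53.2364 / 281.5109 = 0.18911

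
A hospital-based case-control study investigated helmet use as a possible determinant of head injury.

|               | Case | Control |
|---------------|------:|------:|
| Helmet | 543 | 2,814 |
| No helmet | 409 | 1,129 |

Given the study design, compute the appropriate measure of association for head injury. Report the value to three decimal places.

0.533

Cells: a = 543, b = 2814, c = 409, d = 1129.
This is a hospital-based case-control study: participants were sampled on outcome status, so risks in the source population cannot be estimated directly — relative risk is not valid here. The odds ratio is the appropriate measure.
OR = (a·d)/(b·c) = (543 × 1129) / (2814 × 409) = 613047 / 1150926 = 0.53266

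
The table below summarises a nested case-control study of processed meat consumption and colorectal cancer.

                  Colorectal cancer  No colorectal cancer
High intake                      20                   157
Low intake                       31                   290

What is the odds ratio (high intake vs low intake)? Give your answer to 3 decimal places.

Cells: a = 20, b = 157, c = 31, d = 290.
OR = (a·d)/(b·c) = (20 × 290) / (157 × 31) = 5800 / 4867 = 1.19170
The odds of colorectal cancer are about 1.19 times as high in the high intake group.

1.192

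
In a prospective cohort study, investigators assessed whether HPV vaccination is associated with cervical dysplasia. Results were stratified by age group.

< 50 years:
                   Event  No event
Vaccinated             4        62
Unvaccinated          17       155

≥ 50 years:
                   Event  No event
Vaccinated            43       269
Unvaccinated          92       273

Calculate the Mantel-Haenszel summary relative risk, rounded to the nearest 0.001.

RR_MH = Σ(aᵢ·n₀ᵢ/nᵢ) / Σ(cᵢ·n₁ᵢ/nᵢ), with n₁ᵢ = aᵢ+bᵢ (exposed), n₀ᵢ = cᵢ+dᵢ (unexposed), nᵢ = n₁ᵢ+n₀ᵢ.
Stratum 1 (< 50 years): n₁ = 66, n₀ = 172, n = 238; a·n₀/n = 4·172/238 = 2.8908; c·n₁/n = 17·66/238 = 4.7143
Stratum 2 (≥ 50 years): n₁ = 312, n₀ = 365, n = 677; a·n₀/n = 43·365/677 = 23.1832; c·n₁/n = 92·312/677 = 42.3988
RR_MH = (2.8908 + 23.1832) / (4.7143 + 42.3988) = 26.0739 / 47.1131 = 0.55343

0.553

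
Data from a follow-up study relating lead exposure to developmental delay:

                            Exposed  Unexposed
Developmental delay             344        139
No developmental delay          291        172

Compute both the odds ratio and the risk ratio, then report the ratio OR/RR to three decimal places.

1.207

Reading the table with exposure as columns: a = 344 (Exposed, case), b = 291 (Exposed, non-case), c = 139 (Unexposed, case), d = 172.
OR = (344·172)/(291·139) = 59168/40449 = 1.46278
Risk in exposed = 344/635 = 0.54173; risk in unexposed = 139/311 = 0.44695; RR = 1.21208
OR/RR = 1.46278 / 1.21208 = 1.20684
The outcome is not rare, so the OR lies further from 1 than the RR.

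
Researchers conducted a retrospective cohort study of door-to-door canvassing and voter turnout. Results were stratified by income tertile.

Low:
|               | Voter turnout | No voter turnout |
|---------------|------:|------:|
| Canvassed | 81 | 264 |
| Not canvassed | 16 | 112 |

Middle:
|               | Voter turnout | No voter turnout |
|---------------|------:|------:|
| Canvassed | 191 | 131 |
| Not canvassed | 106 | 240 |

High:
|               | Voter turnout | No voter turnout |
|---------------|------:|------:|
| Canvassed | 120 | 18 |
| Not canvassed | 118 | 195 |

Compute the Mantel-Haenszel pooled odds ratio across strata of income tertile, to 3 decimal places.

OR_MH = Σ(aᵢdᵢ/nᵢ) / Σ(bᵢcᵢ/nᵢ), where nᵢ is the stratum total.
Stratum 1 (Low): n = 473; a·d/n = 81·112/473 = 19.1797; b·c/n = 264·16/473 = 8.9302
Stratum 2 (Middle): n = 668; a·d/n = 191·240/668 = 68.6228; b·c/n = 131·106/668 = 20.7874
Stratum 3 (High): n = 451; a·d/n = 120·195/451 = 51.8847; b·c/n = 18·118/451 = 4.7095
OR_MH = (19.1797 + 68.6228 + 51.8847) / (8.9302 + 20.7874 + 4.7095) = 139.6872 / 34.4272 = 4.05747

4.057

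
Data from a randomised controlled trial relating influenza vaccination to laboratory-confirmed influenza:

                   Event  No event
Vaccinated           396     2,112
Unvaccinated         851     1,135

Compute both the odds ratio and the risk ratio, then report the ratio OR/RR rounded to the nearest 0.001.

0.679

Cells: a = 396, b = 2112, c = 851, d = 1135.
OR = (396·1135)/(2112·851) = 449460/1797312 = 0.25007
Risk in exposed = 396/2508 = 0.15789; risk in unexposed = 851/1986 = 0.42850; RR = 0.36848
OR/RR = 0.25007 / 0.36848 = 0.67866
The outcome is not rare, so the OR lies further from 1 than the RR.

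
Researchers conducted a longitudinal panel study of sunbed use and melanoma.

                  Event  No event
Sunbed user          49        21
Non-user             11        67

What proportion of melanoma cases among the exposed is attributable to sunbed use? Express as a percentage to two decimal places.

79.85

Cells: a = 49, b = 21, c = 11, d = 67.
Risk in exposed = 49/70 = 0.70000; risk in unexposed = 11/78 = 0.14103.
RR = 0.70000/0.14103 = 4.96364
AR% = (RR − 1)/RR × 100 = (4.96364 − 1)/4.96364 × 100 = 79.8535%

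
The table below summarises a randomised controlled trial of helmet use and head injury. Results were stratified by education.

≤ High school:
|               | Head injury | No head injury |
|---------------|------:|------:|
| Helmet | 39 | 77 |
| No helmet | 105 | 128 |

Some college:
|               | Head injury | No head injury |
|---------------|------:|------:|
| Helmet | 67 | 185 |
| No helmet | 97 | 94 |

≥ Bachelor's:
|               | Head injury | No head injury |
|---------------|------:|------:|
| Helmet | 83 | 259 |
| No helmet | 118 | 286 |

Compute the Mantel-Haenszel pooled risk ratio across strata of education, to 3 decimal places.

RR_MH = Σ(aᵢ·n₀ᵢ/nᵢ) / Σ(cᵢ·n₁ᵢ/nᵢ), with n₁ᵢ = aᵢ+bᵢ (exposed), n₀ᵢ = cᵢ+dᵢ (unexposed), nᵢ = n₁ᵢ+n₀ᵢ.
Stratum 1 (≤ High school): n₁ = 116, n₀ = 233, n = 349; a·n₀/n = 39·233/349 = 26.0372; c·n₁/n = 105·116/349 = 34.8997
Stratum 2 (Some college): n₁ = 252, n₀ = 191, n = 443; a·n₀/n = 67·191/443 = 28.8871; c·n₁/n = 97·252/443 = 55.1783
Stratum 3 (≥ Bachelor's): n₁ = 342, n₀ = 404, n = 746; a·n₀/n = 83·404/746 = 44.9491; c·n₁/n = 118·342/746 = 54.0965
RR_MH = (26.0372 + 28.8871 + 44.9491) / (34.8997 + 55.1783 + 54.0965) = 99.8734 / 144.1746 = 0.69273

0.693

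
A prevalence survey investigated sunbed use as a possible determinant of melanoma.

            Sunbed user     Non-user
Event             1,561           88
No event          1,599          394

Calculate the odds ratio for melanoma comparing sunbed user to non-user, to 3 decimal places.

4.371

Reading the table with exposure as columns: a = 1561 (Sunbed user, case), b = 1599 (Sunbed user, non-case), c = 88 (Non-user, case), d = 394.
OR = (a·d)/(b·c) = (1561 × 394) / (1599 × 88) = 615034 / 140712 = 4.37087
The odds of melanoma are about 4.37 times as high in the sunbed user group.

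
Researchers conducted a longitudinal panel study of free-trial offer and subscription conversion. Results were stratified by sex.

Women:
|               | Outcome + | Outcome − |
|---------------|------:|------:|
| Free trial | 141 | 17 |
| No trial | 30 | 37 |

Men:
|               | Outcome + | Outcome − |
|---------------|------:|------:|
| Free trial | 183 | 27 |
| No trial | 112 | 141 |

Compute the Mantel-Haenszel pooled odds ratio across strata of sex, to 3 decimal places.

OR_MH = Σ(aᵢdᵢ/nᵢ) / Σ(bᵢcᵢ/nᵢ), where nᵢ is the stratum total.
Stratum 1 (Women): n = 225; a·d/n = 141·37/225 = 23.1867; b·c/n = 17·30/225 = 2.2667
Stratum 2 (Men): n = 463; a·d/n = 183·141/463 = 55.7300; b·c/n = 27·112/463 = 6.5313
OR_MH = (23.1867 + 55.7300) / (2.2667 + 6.5313) = 78.9167 / 8.7980 = 8.96986

8.970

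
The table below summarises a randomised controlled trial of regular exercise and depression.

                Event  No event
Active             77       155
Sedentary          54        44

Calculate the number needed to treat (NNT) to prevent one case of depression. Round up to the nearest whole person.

Risk in treated group = 77/232 = 0.33190; risk in control = 54/98 = 0.55102.
Absolute risk reduction = 0.55102 − 0.33190 = 0.21912
NNT = 1 / ARR = 1 / 0.21912 = 4.564 → round up → 5

5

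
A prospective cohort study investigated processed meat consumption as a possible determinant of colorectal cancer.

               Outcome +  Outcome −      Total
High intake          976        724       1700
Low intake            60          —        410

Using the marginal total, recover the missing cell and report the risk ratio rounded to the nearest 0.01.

3.92

The missing cell is in the unexposed row: 410 − 60 = 350.
So a = 976, b = 724, c = 60, d = 350.
RR = [a/(a+b)] / [c/(c+d)] = (976/1700) / (60/410) = 0.57412/0.14634 = 3.92314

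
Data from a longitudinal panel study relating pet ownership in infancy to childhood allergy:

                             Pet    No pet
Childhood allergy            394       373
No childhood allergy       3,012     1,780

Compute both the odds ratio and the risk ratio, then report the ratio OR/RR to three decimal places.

Reading the table with exposure as columns: a = 394 (Pet, case), b = 3012 (Pet, non-case), c = 373 (No pet, case), d = 1780.
OR = (394·1780)/(3012·373) = 701320/1123476 = 0.62424
Risk in exposed = 394/3406 = 0.11568; risk in unexposed = 373/2153 = 0.17325; RR = 0.66771
OR/RR = 0.62424 / 0.66771 = 0.93490
The outcome is not rare, so the OR lies further from 1 than the RR.

0.935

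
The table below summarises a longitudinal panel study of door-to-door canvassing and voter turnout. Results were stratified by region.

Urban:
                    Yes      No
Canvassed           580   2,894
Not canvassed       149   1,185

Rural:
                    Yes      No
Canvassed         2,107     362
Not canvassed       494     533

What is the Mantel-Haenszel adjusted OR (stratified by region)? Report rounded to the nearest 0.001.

OR_MH = Σ(aᵢdᵢ/nᵢ) / Σ(bᵢcᵢ/nᵢ), where nᵢ is the stratum total.
Stratum 1 (Urban): n = 4808; a·d/n = 580·1185/4808 = 142.9493; b·c/n = 2894·149/4808 = 89.6851
Stratum 2 (Rural): n = 3496; a·d/n = 2107·533/3496 = 321.2331; b·c/n = 362·494/3496 = 51.1522
OR_MH = (142.9493 + 321.2331) / (89.6851 + 51.1522) = 464.1824 / 140.8373 = 3.29588

3.296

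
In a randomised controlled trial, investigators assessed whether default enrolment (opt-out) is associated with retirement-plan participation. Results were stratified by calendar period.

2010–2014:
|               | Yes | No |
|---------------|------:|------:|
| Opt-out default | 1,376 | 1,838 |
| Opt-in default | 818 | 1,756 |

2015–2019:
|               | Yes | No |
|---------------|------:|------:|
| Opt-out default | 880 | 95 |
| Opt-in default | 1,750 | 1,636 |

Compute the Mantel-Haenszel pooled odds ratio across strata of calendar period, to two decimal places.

2.51

OR_MH = Σ(aᵢdᵢ/nᵢ) / Σ(bᵢcᵢ/nᵢ), where nᵢ is the stratum total.
Stratum 1 (2010–2014): n = 5788; a·d/n = 1376·1756/5788 = 417.4596; b·c/n = 1838·818/5788 = 259.7588
Stratum 2 (2015–2019): n = 4361; a·d/n = 880·1636/4361 = 330.1261; b·c/n = 95·1750/4361 = 38.1220
OR_MH = (417.4596 + 330.1261) / (259.7588 + 38.1220) = 747.5857 / 297.8808 = 2.50968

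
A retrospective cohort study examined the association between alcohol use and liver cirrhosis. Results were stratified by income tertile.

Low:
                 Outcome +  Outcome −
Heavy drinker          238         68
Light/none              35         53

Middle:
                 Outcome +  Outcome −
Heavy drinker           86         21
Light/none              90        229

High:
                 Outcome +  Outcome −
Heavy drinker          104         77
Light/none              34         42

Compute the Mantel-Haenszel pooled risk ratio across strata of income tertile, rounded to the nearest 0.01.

RR_MH = Σ(aᵢ·n₀ᵢ/nᵢ) / Σ(cᵢ·n₁ᵢ/nᵢ), with n₁ᵢ = aᵢ+bᵢ (exposed), n₀ᵢ = cᵢ+dᵢ (unexposed), nᵢ = n₁ᵢ+n₀ᵢ.
Stratum 1 (Low): n₁ = 306, n₀ = 88, n = 394; a·n₀/n = 238·88/394 = 53.1574; c·n₁/n = 35·306/394 = 27.1827
Stratum 2 (Middle): n₁ = 107, n₀ = 319, n = 426; a·n₀/n = 86·319/426 = 64.3991; c·n₁/n = 90·107/426 = 22.6056
Stratum 3 (High): n₁ = 181, n₀ = 76, n = 257; a·n₀/n = 104·76/257 = 30.7549; c·n₁/n = 34·181/257 = 23.9455
RR_MH = (53.1574 + 64.3991 + 30.7549) / (27.1827 + 22.6056 + 23.9455) = 148.3113 / 73.7339 = 2.01144

2.01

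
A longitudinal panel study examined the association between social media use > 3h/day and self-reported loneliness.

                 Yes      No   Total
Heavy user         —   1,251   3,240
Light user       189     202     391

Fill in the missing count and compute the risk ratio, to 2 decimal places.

1.27

The missing cell is in the exposed row: 3240 − 1251 = 1989.
So a = 1989, b = 1251, c = 189, d = 202.
RR = [a/(a+b)] / [c/(c+d)] = (1989/3240) / (189/391) = 0.61389/0.48338 = 1.27000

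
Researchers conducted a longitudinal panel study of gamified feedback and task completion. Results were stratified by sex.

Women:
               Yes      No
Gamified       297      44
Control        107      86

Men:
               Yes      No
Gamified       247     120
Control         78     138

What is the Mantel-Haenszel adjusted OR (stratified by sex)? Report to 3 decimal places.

OR_MH = Σ(aᵢdᵢ/nᵢ) / Σ(bᵢcᵢ/nᵢ), where nᵢ is the stratum total.
Stratum 1 (Women): n = 534; a·d/n = 297·86/534 = 47.8315; b·c/n = 44·107/534 = 8.8165
Stratum 2 (Men): n = 583; a·d/n = 247·138/583 = 58.4666; b·c/n = 120·78/583 = 16.0549
OR_MH = (47.8315 + 58.4666) / (8.8165 + 16.0549) = 106.2980 / 24.8714 = 4.27391

4.274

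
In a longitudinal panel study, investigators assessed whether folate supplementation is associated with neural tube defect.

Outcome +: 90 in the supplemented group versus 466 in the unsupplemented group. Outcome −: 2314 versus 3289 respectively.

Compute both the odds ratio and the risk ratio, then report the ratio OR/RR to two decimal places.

0.91

From the description: a = 90, b = 2314, c = 466, d = 3289.
OR = (90·3289)/(2314·466) = 296010/1078324 = 0.27451
Risk in exposed = 90/2404 = 0.03744; risk in unexposed = 466/3755 = 0.12410; RR = 0.30167
OR/RR = 0.27451 / 0.30167 = 0.90997
The outcome is not rare, so the OR lies further from 1 than the RR.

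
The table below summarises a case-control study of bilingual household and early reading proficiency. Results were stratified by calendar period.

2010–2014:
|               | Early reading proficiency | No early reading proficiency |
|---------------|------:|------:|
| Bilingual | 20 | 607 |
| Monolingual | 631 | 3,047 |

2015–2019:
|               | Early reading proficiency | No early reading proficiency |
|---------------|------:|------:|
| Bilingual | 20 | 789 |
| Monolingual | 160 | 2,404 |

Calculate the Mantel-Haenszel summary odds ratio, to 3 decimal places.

0.225

OR_MH = Σ(aᵢdᵢ/nᵢ) / Σ(bᵢcᵢ/nᵢ), where nᵢ is the stratum total.
Stratum 1 (2010–2014): n = 4305; a·d/n = 20·3047/4305 = 14.1556; b·c/n = 607·631/4305 = 88.9703
Stratum 2 (2015–2019): n = 3373; a·d/n = 20·2404/3373 = 14.2544; b·c/n = 789·160/3373 = 37.4266
OR_MH = (14.1556 + 14.2544) / (88.9703 + 37.4266) = 28.4100 / 126.3969 = 0.22477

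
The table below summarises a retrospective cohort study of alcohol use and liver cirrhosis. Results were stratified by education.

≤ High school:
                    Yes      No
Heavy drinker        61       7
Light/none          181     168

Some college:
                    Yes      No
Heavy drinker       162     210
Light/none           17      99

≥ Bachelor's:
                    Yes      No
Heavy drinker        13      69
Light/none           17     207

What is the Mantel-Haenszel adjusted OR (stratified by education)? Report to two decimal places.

4.67

OR_MH = Σ(aᵢdᵢ/nᵢ) / Σ(bᵢcᵢ/nᵢ), where nᵢ is the stratum total.
Stratum 1 (≤ High school): n = 417; a·d/n = 61·168/417 = 24.5755; b·c/n = 7·181/417 = 3.0384
Stratum 2 (Some college): n = 488; a·d/n = 162·99/488 = 32.8648; b·c/n = 210·17/488 = 7.3156
Stratum 3 (≥ Bachelor's): n = 306; a·d/n = 13·207/306 = 8.7941; b·c/n = 69·17/306 = 3.8333
OR_MH = (24.5755 + 32.8648 + 8.7941) / (3.0384 + 7.3156 + 3.8333) = 66.2344 / 14.1873 = 4.66858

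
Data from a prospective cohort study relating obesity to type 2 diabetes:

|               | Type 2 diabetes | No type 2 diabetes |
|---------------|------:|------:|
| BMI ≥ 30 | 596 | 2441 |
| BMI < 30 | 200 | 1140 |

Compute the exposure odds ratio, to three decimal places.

1.392

Cells: a = 596, b = 2441, c = 200, d = 1140.
OR = (a·d)/(b·c) = (596 × 1140) / (2441 × 200) = 679440 / 488200 = 1.39172
The odds of type 2 diabetes are about 1.39 times as high in the bmi ≥ 30 group.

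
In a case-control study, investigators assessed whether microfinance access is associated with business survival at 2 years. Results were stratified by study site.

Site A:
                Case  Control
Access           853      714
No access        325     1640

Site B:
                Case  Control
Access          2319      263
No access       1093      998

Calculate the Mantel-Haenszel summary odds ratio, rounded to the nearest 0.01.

7.01

OR_MH = Σ(aᵢdᵢ/nᵢ) / Σ(bᵢcᵢ/nᵢ), where nᵢ is the stratum total.
Stratum 1 (Site A): n = 3532; a·d/n = 853·1640/3532 = 396.0702; b·c/n = 714·325/3532 = 65.6993
Stratum 2 (Site B): n = 4673; a·d/n = 2319·998/4673 = 495.2626; b·c/n = 263·1093/4673 = 61.5149
OR_MH = (396.0702 + 495.2626) / (65.6993 + 61.5149) = 891.3328 / 127.2142 = 7.00655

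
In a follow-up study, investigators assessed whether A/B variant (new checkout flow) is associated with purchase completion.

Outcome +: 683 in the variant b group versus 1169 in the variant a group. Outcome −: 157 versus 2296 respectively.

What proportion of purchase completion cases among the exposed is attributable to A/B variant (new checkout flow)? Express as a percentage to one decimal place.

From the description: a = 683, b = 157, c = 1169, d = 2296.
Risk in exposed = 683/840 = 0.81310; risk in unexposed = 1169/3465 = 0.33737.
RR = 0.81310/0.33737 = 2.41007
AR% = (RR − 1)/RR × 100 = (2.41007 − 1)/2.41007 × 100 = 58.5075%

58.5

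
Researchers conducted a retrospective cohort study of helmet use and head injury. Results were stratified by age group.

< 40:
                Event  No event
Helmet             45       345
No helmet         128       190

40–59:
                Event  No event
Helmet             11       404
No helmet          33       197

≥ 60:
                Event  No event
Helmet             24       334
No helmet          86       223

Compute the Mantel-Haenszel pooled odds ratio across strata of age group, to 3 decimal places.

0.186

OR_MH = Σ(aᵢdᵢ/nᵢ) / Σ(bᵢcᵢ/nᵢ), where nᵢ is the stratum total.
Stratum 1 (< 40): n = 708; a·d/n = 45·190/708 = 12.0763; b·c/n = 345·128/708 = 62.3729
Stratum 2 (40–59): n = 645; a·d/n = 11·197/645 = 3.3597; b·c/n = 404·33/645 = 20.6698
Stratum 3 (≥ 60): n = 667; a·d/n = 24·223/667 = 8.0240; b·c/n = 334·86/667 = 43.0645
OR_MH = (12.0763 + 3.3597 + 8.0240) / (62.3729 + 20.6698 + 43.0645) = 23.4599 / 126.1071 = 0.18603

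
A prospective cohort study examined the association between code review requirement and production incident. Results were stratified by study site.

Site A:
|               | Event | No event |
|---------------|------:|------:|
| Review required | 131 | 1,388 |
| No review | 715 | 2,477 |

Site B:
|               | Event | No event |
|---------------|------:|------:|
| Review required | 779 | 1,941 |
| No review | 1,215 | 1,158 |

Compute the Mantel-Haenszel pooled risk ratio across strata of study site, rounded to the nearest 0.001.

RR_MH = Σ(aᵢ·n₀ᵢ/nᵢ) / Σ(cᵢ·n₁ᵢ/nᵢ), with n₁ᵢ = aᵢ+bᵢ (exposed), n₀ᵢ = cᵢ+dᵢ (unexposed), nᵢ = n₁ᵢ+n₀ᵢ.
Stratum 1 (Site A): n₁ = 1519, n₀ = 3192, n = 4711; a·n₀/n = 131·3192/4711 = 88.7608; c·n₁/n = 715·1519/4711 = 230.5423
Stratum 2 (Site B): n₁ = 2720, n₀ = 2373, n = 5093; a·n₀/n = 779·2373/5093 = 362.9623; c·n₁/n = 1215·2720/5093 = 648.8906
RR_MH = (88.7608 + 362.9623) / (230.5423 + 648.8906) = 451.7231 / 879.4330 = 0.51365

0.514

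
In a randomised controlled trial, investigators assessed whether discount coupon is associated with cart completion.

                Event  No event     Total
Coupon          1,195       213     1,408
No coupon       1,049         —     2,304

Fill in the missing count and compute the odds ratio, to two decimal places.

The missing cell is in the unexposed row: 2304 − 1049 = 1255.
So a = 1195, b = 213, c = 1049, d = 1255.
OR = (a·d)/(b·c) = (1195 × 1255) / (213 × 1049) = 1499725 / 223437 = 6.71207

6.71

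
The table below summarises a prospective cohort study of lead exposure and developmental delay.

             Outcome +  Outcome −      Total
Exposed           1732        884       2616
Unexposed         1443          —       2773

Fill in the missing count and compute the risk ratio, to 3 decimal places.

The missing cell is in the unexposed row: 2773 − 1443 = 1330.
So a = 1732, b = 884, c = 1443, d = 1330.
RR = [a/(a+b)] / [c/(c+d)] = (1732/2616) / (1443/2773) = 0.66208/0.52038 = 1.27231

1.272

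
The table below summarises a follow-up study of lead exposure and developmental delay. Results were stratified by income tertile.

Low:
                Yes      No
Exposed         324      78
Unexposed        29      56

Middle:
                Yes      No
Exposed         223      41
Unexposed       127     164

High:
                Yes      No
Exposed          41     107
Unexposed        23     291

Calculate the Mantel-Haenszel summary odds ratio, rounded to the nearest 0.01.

OR_MH = Σ(aᵢdᵢ/nᵢ) / Σ(bᵢcᵢ/nᵢ), where nᵢ is the stratum total.
Stratum 1 (Low): n = 487; a·d/n = 324·56/487 = 37.2567; b·c/n = 78·29/487 = 4.6448
Stratum 2 (Middle): n = 555; a·d/n = 223·164/555 = 65.8955; b·c/n = 41·127/555 = 9.3820
Stratum 3 (High): n = 462; a·d/n = 41·291/462 = 25.8247; b·c/n = 107·23/462 = 5.3268
OR_MH = (37.2567 + 65.8955 + 25.8247) / (4.6448 + 9.3820 + 5.3268) = 128.9768 / 19.3536 = 6.66424

6.66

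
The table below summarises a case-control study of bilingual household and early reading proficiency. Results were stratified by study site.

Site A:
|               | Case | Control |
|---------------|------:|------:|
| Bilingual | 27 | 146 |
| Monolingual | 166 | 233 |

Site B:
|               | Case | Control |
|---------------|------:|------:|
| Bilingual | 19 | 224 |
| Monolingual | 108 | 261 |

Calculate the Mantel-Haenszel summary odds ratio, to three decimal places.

OR_MH = Σ(aᵢdᵢ/nᵢ) / Σ(bᵢcᵢ/nᵢ), where nᵢ is the stratum total.
Stratum 1 (Site A): n = 572; a·d/n = 27·233/572 = 10.9983; b·c/n = 146·166/572 = 42.3706
Stratum 2 (Site B): n = 612; a·d/n = 19·261/612 = 8.1029; b·c/n = 224·108/612 = 39.5294
OR_MH = (10.9983 + 8.1029) / (42.3706 + 39.5294) = 19.1012 / 81.9000 = 0.23323

0.233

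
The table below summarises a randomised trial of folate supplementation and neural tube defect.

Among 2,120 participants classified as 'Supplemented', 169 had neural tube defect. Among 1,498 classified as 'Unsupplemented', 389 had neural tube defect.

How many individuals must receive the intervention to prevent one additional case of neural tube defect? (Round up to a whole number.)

Risk in treated group = 169/2120 = 0.07972; risk in control = 389/1498 = 0.25968.
Absolute risk reduction = 0.25968 − 0.07972 = 0.17996
NNT = 1 / ARR = 1 / 0.17996 = 5.557 → round up → 6

6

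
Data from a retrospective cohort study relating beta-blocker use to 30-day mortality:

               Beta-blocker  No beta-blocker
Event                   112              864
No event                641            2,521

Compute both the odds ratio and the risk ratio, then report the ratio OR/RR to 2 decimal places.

0.87

Reading the table with exposure as columns: a = 112 (Beta-blocker, case), b = 641 (Beta-blocker, non-case), c = 864 (No beta-blocker, case), d = 2521.
OR = (112·2521)/(641·864) = 282352/553824 = 0.50982
Risk in exposed = 112/753 = 0.14874; risk in unexposed = 864/3385 = 0.25524; RR = 0.58273
OR/RR = 0.50982 / 0.58273 = 0.87489
The outcome is not rare, so the OR lies further from 1 than the RR.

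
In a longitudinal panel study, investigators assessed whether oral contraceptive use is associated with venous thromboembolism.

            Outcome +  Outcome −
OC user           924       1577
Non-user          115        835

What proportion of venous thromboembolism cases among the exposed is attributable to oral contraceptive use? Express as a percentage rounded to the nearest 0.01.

67.23

Cells: a = 924, b = 1577, c = 115, d = 835.
Risk in exposed = 924/2501 = 0.36945; risk in unexposed = 115/950 = 0.12105.
RR = 0.36945/0.12105 = 3.05200
AR% = (RR − 1)/RR × 100 = (3.05200 − 1)/3.05200 × 100 = 67.2346%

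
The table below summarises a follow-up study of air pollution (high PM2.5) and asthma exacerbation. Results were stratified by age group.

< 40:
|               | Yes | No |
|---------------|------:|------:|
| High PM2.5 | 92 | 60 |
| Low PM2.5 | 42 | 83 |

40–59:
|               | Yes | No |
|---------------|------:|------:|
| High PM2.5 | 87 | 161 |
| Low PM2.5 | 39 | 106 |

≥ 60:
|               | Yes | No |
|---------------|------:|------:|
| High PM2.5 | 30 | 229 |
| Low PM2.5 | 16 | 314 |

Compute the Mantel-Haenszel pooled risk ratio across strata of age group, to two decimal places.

RR_MH = Σ(aᵢ·n₀ᵢ/nᵢ) / Σ(cᵢ·n₁ᵢ/nᵢ), with n₁ᵢ = aᵢ+bᵢ (exposed), n₀ᵢ = cᵢ+dᵢ (unexposed), nᵢ = n₁ᵢ+n₀ᵢ.
Stratum 1 (< 40): n₁ = 152, n₀ = 125, n = 277; a·n₀/n = 92·125/277 = 41.5162; c·n₁/n = 42·152/277 = 23.0469
Stratum 2 (40–59): n₁ = 248, n₀ = 145, n = 393; a·n₀/n = 87·145/393 = 32.0992; c·n₁/n = 39·248/393 = 24.6107
Stratum 3 (≥ 60): n₁ = 259, n₀ = 330, n = 589; a·n₀/n = 30·330/589 = 16.8081; c·n₁/n = 16·259/589 = 7.0357
RR_MH = (41.5162 + 32.0992 + 16.8081) / (23.0469 + 24.6107 + 7.0357) = 90.4236 / 54.6933 = 1.65329

1.65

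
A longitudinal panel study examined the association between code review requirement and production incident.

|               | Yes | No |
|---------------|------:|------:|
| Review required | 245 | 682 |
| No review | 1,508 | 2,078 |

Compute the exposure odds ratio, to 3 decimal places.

Cells: a = 245, b = 682, c = 1508, d = 2078.
OR = (a·d)/(b·c) = (245 × 2078) / (682 × 1508) = 509110 / 1028456 = 0.49502
Exposure is associated with lower odds of production incident (OR = 0.50 < 1).

0.495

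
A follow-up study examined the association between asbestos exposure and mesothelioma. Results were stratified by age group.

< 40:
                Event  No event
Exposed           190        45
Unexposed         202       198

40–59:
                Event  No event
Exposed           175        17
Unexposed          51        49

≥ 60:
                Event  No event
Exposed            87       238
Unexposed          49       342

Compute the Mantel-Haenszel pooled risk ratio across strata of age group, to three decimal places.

RR_MH = Σ(aᵢ·n₀ᵢ/nᵢ) / Σ(cᵢ·n₁ᵢ/nᵢ), with n₁ᵢ = aᵢ+bᵢ (exposed), n₀ᵢ = cᵢ+dᵢ (unexposed), nᵢ = n₁ᵢ+n₀ᵢ.
Stratum 1 (< 40): n₁ = 235, n₀ = 400, n = 635; a·n₀/n = 190·400/635 = 119.6850; c·n₁/n = 202·235/635 = 74.7559
Stratum 2 (40–59): n₁ = 192, n₀ = 100, n = 292; a·n₀/n = 175·100/292 = 59.9315; c·n₁/n = 51·192/292 = 33.5342
Stratum 3 (≥ 60): n₁ = 325, n₀ = 391, n = 716; a·n₀/n = 87·391/716 = 47.5098; c·n₁/n = 49·325/716 = 22.2416
RR_MH = (119.6850 + 59.9315 + 47.5098) / (74.7559 + 33.5342 + 22.2416) = 227.1263 / 130.5318 = 1.74001

1.740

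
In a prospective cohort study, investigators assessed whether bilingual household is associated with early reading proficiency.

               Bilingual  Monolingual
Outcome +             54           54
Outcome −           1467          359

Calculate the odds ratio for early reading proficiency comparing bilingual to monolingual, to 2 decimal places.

0.24

Reading the table with exposure as columns: a = 54 (Bilingual, case), b = 1467 (Bilingual, non-case), c = 54 (Monolingual, case), d = 359.
OR = (a·d)/(b·c) = (54 × 359) / (1467 × 54) = 19386 / 79218 = 0.24472
Exposure is associated with lower odds of early reading proficiency (OR = 0.24 < 1).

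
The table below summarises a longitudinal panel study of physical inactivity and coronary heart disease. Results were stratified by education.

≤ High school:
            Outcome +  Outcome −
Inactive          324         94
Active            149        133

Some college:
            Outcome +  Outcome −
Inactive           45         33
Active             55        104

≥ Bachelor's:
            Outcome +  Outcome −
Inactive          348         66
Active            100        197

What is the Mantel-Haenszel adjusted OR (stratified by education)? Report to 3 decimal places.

OR_MH = Σ(aᵢdᵢ/nᵢ) / Σ(bᵢcᵢ/nᵢ), where nᵢ is the stratum total.
Stratum 1 (≤ High school): n = 700; a·d/n = 324·133/700 = 61.5600; b·c/n = 94·149/700 = 20.0086
Stratum 2 (Some college): n = 237; a·d/n = 45·104/237 = 19.7468; b·c/n = 33·55/237 = 7.6582
Stratum 3 (≥ Bachelor's): n = 711; a·d/n = 348·197/711 = 96.4219; b·c/n = 66·100/711 = 9.2827
OR_MH = (61.5600 + 19.7468 + 96.4219) / (20.0086 + 7.6582 + 9.2827) = 177.7288 / 36.9495 = 4.81005

4.810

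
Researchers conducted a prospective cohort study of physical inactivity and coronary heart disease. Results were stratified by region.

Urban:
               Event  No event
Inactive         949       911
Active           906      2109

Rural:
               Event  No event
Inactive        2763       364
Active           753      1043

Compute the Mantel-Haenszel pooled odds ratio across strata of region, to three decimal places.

OR_MH = Σ(aᵢdᵢ/nᵢ) / Σ(bᵢcᵢ/nᵢ), where nᵢ is the stratum total.
Stratum 1 (Urban): n = 4875; a·d/n = 949·2109/4875 = 410.5520; b·c/n = 911·906/4875 = 169.3058
Stratum 2 (Rural): n = 4923; a·d/n = 2763·1043/4923 = 585.3766; b·c/n = 364·753/4923 = 55.6758
OR_MH = (410.5520 + 585.3766) / (169.3058 + 55.6758) = 995.9286 / 224.9817 = 4.42671

4.427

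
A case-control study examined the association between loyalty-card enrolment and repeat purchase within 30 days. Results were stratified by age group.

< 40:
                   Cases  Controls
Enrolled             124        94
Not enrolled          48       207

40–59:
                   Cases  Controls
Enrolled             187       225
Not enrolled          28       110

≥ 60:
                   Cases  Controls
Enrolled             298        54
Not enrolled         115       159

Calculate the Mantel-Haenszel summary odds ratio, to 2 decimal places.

5.41

OR_MH = Σ(aᵢdᵢ/nᵢ) / Σ(bᵢcᵢ/nᵢ), where nᵢ is the stratum total.
Stratum 1 (< 40): n = 473; a·d/n = 124·207/473 = 54.2664; b·c/n = 94·48/473 = 9.5391
Stratum 2 (40–59): n = 550; a·d/n = 187·110/550 = 37.4000; b·c/n = 225·28/550 = 11.4545
Stratum 3 (≥ 60): n = 626; a·d/n = 298·159/626 = 75.6901; b·c/n = 54·115/626 = 9.9201
OR_MH = (54.2664 + 37.4000 + 75.6901) / (9.5391 + 11.4545 + 9.9201) = 167.3565 / 30.9138 = 5.41365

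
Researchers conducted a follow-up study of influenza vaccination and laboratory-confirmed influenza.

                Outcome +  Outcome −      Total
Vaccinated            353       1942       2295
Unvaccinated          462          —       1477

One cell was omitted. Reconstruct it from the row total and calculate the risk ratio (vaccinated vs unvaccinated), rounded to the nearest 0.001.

0.492

The missing cell is in the unexposed row: 1477 − 462 = 1015.
So a = 353, b = 1942, c = 462, d = 1015.
RR = [a/(a+b)] / [c/(c+d)] = (353/2295) / (462/1477) = 0.15381/0.31280 = 0.49173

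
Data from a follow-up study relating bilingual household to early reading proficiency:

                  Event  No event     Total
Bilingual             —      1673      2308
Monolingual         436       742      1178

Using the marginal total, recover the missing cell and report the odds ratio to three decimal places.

The missing cell is in the exposed row: 2308 − 1673 = 635.
So a = 635, b = 1673, c = 436, d = 742.
OR = (a·d)/(b·c) = (635 × 742) / (1673 × 436) = 471170 / 729428 = 0.64594

0.646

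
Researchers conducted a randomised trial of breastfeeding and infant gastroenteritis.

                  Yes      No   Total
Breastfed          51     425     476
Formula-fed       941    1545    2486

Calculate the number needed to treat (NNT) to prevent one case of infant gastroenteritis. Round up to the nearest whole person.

Risk in treated group = 51/476 = 0.10714; risk in control = 941/2486 = 0.37852.
Absolute risk reduction = 0.37852 − 0.10714 = 0.27138
NNT = 1 / ARR = 1 / 0.27138 = 3.685 → round up → 4

4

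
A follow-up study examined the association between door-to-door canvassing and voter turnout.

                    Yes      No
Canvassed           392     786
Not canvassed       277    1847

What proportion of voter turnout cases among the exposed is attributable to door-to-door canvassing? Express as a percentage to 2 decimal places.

60.81

Cells: a = 392, b = 786, c = 277, d = 1847.
Risk in exposed = 392/1178 = 0.33277; risk in unexposed = 277/2124 = 0.13041.
RR = 0.33277/0.13041 = 2.55162
AR% = (RR − 1)/RR × 100 = (2.55162 − 1)/2.55162 × 100 = 60.8092%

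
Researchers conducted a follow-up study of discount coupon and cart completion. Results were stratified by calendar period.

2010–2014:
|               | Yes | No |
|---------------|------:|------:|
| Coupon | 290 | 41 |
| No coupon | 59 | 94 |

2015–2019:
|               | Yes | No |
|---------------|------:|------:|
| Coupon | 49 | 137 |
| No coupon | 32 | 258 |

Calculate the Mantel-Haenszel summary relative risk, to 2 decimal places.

RR_MH = Σ(aᵢ·n₀ᵢ/nᵢ) / Σ(cᵢ·n₁ᵢ/nᵢ), with n₁ᵢ = aᵢ+bᵢ (exposed), n₀ᵢ = cᵢ+dᵢ (unexposed), nᵢ = n₁ᵢ+n₀ᵢ.
Stratum 1 (2010–2014): n₁ = 331, n₀ = 153, n = 484; a·n₀/n = 290·153/484 = 91.6736; c·n₁/n = 59·331/484 = 40.3492
Stratum 2 (2015–2019): n₁ = 186, n₀ = 290, n = 476; a·n₀/n = 49·290/476 = 29.8529; c·n₁/n = 32·186/476 = 12.5042
RR_MH = (91.6736 + 29.8529) / (40.3492 + 12.5042) = 121.5265 / 52.8534 = 2.29931

2.30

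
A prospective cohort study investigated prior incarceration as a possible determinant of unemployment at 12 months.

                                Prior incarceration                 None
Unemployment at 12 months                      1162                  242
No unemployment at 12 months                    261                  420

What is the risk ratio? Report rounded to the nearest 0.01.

Reading the table with exposure as columns: a = 1162 (Prior incarceration, case), b = 261 (Prior incarceration, non-case), c = 242 (None, case), d = 420.
Risk in exposed = 1162/1423 = 0.81658; risk in unexposed = 242/662 = 0.36556.
RR = 0.81658 / 0.36556 = 2.23380
The risk among the exposed is 2.23 times that among the unexposed.

2.23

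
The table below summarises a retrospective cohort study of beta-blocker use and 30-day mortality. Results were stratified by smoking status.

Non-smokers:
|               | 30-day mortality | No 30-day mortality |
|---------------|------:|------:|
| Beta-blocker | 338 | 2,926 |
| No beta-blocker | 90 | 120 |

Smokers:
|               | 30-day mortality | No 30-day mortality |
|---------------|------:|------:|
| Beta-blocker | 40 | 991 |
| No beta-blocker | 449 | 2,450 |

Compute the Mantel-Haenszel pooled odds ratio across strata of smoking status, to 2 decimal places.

OR_MH = Σ(aᵢdᵢ/nᵢ) / Σ(bᵢcᵢ/nᵢ), where nᵢ is the stratum total.
Stratum 1 (Non-smokers): n = 3474; a·d/n = 338·120/3474 = 11.6753; b·c/n = 2926·90/3474 = 75.8031
Stratum 2 (Smokers): n = 3930; a·d/n = 40·2450/3930 = 24.9364; b·c/n = 991·449/3930 = 113.2211
OR_MH = (11.6753 + 24.9364) / (75.8031 + 113.2211) = 36.6117 / 189.0242 = 0.19369

0.19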